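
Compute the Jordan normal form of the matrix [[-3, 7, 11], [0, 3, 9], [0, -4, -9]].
J = [[-3, 1, 0], [0, -3, 1], [0, 0, -3]]

The characteristic polynomial is det(xI - A) = (x + 3)^3, so the eigenvalues are -3 (algebraic multiplicity 3).

For λ = -3: rank(A + 3I) = 2, rank((A + 3I)^2) = 1, rank((A + 3I)^3) = 0. The eigenspace has dimension 3 - 2 = 1, so there is 1 Jordan block; the rank sequence gives block sizes [3].

Assembling the blocks gives the Jordan form J above.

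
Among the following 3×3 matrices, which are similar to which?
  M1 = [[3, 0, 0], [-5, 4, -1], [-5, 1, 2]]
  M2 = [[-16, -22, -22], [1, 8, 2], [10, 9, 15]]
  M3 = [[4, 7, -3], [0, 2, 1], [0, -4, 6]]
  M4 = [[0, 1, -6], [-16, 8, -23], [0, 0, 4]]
Characteristic polynomials: χ_{M1} = (x - 3)^3, χ_{M2} = (x - 6)^2(x + 5), χ_{M3} = (x - 4)^3, χ_{M4} = (x - 4)^3.

{M1}: invariant factors x - 3, (x - 3)^2.

{M2}: invariant factors (x - 6)^2(x + 5).

{M3, M4}: invariant factors (x - 4)^3.

Matrices are similar if and only if their invariant-factor lists agree; the partition into similarity classes is {M1}, {M2}, {M3, M4}.

3 classes: {M1}, {M2}, {M3, M4}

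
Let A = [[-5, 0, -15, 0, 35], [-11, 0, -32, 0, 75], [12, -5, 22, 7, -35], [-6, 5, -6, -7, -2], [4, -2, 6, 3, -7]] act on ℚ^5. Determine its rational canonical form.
The invariant factors of A (the non-unit diagonal entries of the Smith normal form of xI - A over ℚ[x]) are (x - 5)(x^2 + x - 1)^2, each dividing the next. The characteristic polynomial is their product, (x - 5)(x^2 + x - 1)^2.

The rational canonical form is the block-diagonal matrix of companion matrices C(f_i):
R = [[0, 0, 0, 0, 5], [1, 0, 0, 0, -11], [0, 1, 0, 0, -3], [0, 0, 1, 0, 11], [0, 0, 0, 1, 3]].

Note the characteristic polynomial does not split into linear factors over ℚ, so A has no Jordan form over ℚ; the rational canonical form exists over any field.

R = [[0, 0, 0, 0, 5], [1, 0, 0, 0, -11], [0, 1, 0, 0, -3], [0, 0, 1, 0, 11], [0, 0, 0, 1, 3]]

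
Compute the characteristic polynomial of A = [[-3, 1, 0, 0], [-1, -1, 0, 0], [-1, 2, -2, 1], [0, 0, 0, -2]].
χ_A(x) = (x + 2)^4

xI - A = [[x + 3, -1, 0, 0], [1, x + 1, 0, 0], [1, -2, x + 2, -1], [0, 0, 0, x + 2]].

Expanding det(xI - A) along the first row:
det(xI - A) = + (x + 3)·det([[x + 1, 0, 0], [-2, x + 2, -1], [0, 0, x + 2]]) - (-1)·det([[1, 0, 0], [1, x + 2, -1], [0, 0, x + 2]]) + (0)·det([[1, x + 1, 0], [1, -2, -1], [0, 0, x + 2]]) - (0)·det([[1, x + 1, 0], [1, -2, x + 2], [0, 0, 0]]).

Evaluating gives χ_A(x) = x^4 + 8x^3 + 24x^2 + 32x + 16 = (x + 2)^4.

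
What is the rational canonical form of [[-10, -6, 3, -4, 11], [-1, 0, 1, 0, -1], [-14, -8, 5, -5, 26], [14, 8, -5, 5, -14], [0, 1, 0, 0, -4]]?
The invariant factors of A (the non-unit diagonal entries of the Smith normal form of xI - A over ℚ[x]) are (x + 2)^2(x^3 - 3x - 3), each dividing the next. The characteristic polynomial is their product, (x + 2)^2(x^3 - 3x - 3).

The rational canonical form is the block-diagonal matrix of companion matrices C(f_i):
R = [[0, 0, 0, 0, 12], [1, 0, 0, 0, 24], [0, 1, 0, 0, 15], [0, 0, 1, 0, -1], [0, 0, 0, 1, -4]].

Note the characteristic polynomial does not split into linear factors over ℚ, so A has no Jordan form over ℚ; the rational canonical form exists over any field.

R = [[0, 0, 0, 0, 12], [1, 0, 0, 0, 24], [0, 1, 0, 0, 15], [0, 0, 1, 0, -1], [0, 0, 0, 1, -4]]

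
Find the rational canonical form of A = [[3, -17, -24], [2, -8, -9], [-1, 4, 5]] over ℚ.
The invariant factors of A (the non-unit diagonal entries of the Smith normal form of xI - A over ℚ[x]) are x^3 - 3x - 5, each dividing the next. The characteristic polynomial is their product, x^3 - 3x - 5.

The rational canonical form is the block-diagonal matrix of companion matrices C(f_i):
R = [[0, 0, 5], [1, 0, 3], [0, 1, 0]].

Note the characteristic polynomial does not split into linear factors over ℚ, so A has no Jordan form over ℚ; the rational canonical form exists over any field.

R = [[0, 0, 5], [1, 0, 3], [0, 1, 0]]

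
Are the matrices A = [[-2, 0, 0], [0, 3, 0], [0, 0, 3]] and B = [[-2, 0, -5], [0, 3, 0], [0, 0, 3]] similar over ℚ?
Two matrices over a field are similar if and only if they have the same invariant factors.

Both A and B have characteristic polynomial (x - 3)^2(x + 2) and minimal polynomial (x - 3)(x + 2). Computing further, both have invariant factors x - 3, (x - 3)(x + 2). Hence A and B are similar.

Yes.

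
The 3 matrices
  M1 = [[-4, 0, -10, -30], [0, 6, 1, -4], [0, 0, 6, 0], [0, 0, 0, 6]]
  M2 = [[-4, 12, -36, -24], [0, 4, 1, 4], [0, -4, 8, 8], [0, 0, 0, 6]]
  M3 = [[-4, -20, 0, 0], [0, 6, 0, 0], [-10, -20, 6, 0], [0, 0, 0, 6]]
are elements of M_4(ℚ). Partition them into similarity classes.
2 classes: {M1, M2}, {M3}

Characteristic polynomials: χ_{M1} = (x - 6)^3(x + 4), χ_{M2} = (x - 6)^3(x + 4), χ_{M3} = (x - 6)^3(x + 4).

{M1, M2}: invariant factors x - 6, (x - 6)^2(x + 4).

{M3}: invariant factors x - 6, x - 6, (x - 6)(x + 4).

Matrices are similar if and only if their invariant-factor lists agree; the partition into similarity classes is {M1, M2}, {M3}.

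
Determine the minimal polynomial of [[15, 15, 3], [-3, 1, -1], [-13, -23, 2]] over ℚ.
m_A(x) = (x - 6)^3

The characteristic polynomial factors as (x - 6)^3. The minimal polynomial is ∏(x - λ)^{k_λ} where k_λ is the size of the largest Jordan block at λ.

For λ = 6: rank(A - 6I) = 2, and the largest Jordan block has size 3 (the smallest k with rank((A - 6I)^k) = rank((A - 6I)^(k+1))).

So m_A(x) = (x - 6)^3.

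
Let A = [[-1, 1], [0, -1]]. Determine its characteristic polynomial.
χ_A(x) = (x + 1)^2

xI - A = [[x + 1, -1], [0, x + 1]].

Expanding det(xI - A) along the first row:
det(xI - A) = + (x + 1)·det([[x + 1]]) - (-1)·det([[0]]).

Evaluating gives χ_A(x) = x^2 + 2x + 1 = (x + 1)^2.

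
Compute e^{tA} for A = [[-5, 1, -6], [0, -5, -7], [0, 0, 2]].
e^{tA} = [[e^{-5*t}, t*e^{-5*t}, (t - e^{7*t} + 1)*e^{-5*t}], [0, e^{-5*t}, (1 - e^{7*t})*e^{-5*t}], [0, 0, e^{2*t}]]

A has Jordan form J = [[-5, 1, 0], [0, -5, 0], [0, 0, 2]] with A = PJP^{-1}, so e^{tA} = P e^{tJ} P^{-1}.

For a Jordan block J_k(λ), e^{tJ_k(λ)} = e^{λt} · (I + tN + t^2 N^2/2! + ... + t^{k-1} N^{k-1}/(k-1)!) where N is the nilpotent superdiagonal part.

Assembling the blocks and conjugating back gives the entries of e^{tA} as shown above.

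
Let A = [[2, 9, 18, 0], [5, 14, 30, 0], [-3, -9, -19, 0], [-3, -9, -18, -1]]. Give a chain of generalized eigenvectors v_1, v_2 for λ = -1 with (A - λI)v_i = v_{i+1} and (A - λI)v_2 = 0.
We seek v_1 ∈ ker((A + I)^2) \ ker(A + I), then set v_{i+1} = (A + I) v_i.

One such chain is v_1 = [[-5, -10, 6, 6]]^T, v_2 = [[3, 5, -3, -3]]^T. Check: (A + I) v_2 = [[0, 0, 0, 0]]^T = 0.

v_1 = [[-5, -10, 6, 6]]^T, v_2 = [[3, 5, -3, -3]]^T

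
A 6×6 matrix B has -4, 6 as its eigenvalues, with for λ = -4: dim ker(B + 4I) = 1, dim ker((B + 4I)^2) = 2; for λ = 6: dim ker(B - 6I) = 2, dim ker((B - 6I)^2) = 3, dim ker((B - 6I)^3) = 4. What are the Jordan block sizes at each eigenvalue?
λ = -4: successive nullity increments [1, 1] count blocks of size ≥ k; block sizes are [2].
λ = 6: successive nullity increments [2, 1, 1] count blocks of size ≥ k; block sizes are [3, 1].

Jordan blocks: (-4, 2), (6, 3), (6, 1)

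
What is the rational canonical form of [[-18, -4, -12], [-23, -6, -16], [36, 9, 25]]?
The invariant factors of A (the non-unit diagonal entries of the Smith normal form of xI - A over ℚ[x]) are (x + 2)(x^2 - 3x - 2), each dividing the next. The characteristic polynomial is their product, (x + 2)(x^2 - 3x - 2).

The rational canonical form is the block-diagonal matrix of companion matrices C(f_i):
R = [[0, 0, 4], [1, 0, 8], [0, 1, 1]].

Note the characteristic polynomial does not split into linear factors over ℚ, so A has no Jordan form over ℚ; the rational canonical form exists over any field.

R = [[0, 0, 4], [1, 0, 8], [0, 1, 1]]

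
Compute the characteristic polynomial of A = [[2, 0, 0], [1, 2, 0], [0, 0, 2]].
χ_A(x) = (x - 2)^3

xI - A = [[x - 2, 0, 0], [-1, x - 2, 0], [0, 0, x - 2]].

Expanding det(xI - A) along the first row:
det(xI - A) = + (x - 2)·det([[x - 2, 0], [0, x - 2]]) - (0)·det([[-1, 0], [0, x - 2]]) + (0)·det([[-1, x - 2], [0, 0]]).

Evaluating gives χ_A(x) = x^3 - 6x^2 + 12x - 8 = (x - 2)^3.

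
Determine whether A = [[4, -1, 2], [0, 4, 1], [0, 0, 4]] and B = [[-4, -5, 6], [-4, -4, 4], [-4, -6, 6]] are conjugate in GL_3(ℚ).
trace(A) = 12 but trace(B) = -2. The trace is a similarity invariant, so A and B are not similar.

No.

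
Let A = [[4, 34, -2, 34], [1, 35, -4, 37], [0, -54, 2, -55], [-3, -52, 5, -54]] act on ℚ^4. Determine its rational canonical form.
The invariant factors of A (the non-unit diagonal entries of the Smith normal form of xI - A over ℚ[x]) are x(x + 3)(x + 5)^2, each dividing the next. The characteristic polynomial is their product, x(x + 3)(x + 5)^2.

The rational canonical form is the block-diagonal matrix of companion matrices C(f_i):
R = [[0, 0, 0, 0], [1, 0, 0, -75], [0, 1, 0, -55], [0, 0, 1, -13]].

R = [[0, 0, 0, 0], [1, 0, 0, -75], [0, 1, 0, -55], [0, 0, 1, -13]]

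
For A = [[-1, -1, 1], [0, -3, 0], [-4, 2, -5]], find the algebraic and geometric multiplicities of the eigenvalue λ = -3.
The characteristic polynomial is (x + 3)^3, so the factor x + 3 appears with exponent 3: the algebraic multiplicity is 3.

rank(A + 3I) = 1, so the eigenspace has dimension 3 - 1 = 2: the geometric multiplicity is 2.

Since 2 < 3, A is not diagonalizable.

algebraic multiplicity 3, geometric multiplicity 2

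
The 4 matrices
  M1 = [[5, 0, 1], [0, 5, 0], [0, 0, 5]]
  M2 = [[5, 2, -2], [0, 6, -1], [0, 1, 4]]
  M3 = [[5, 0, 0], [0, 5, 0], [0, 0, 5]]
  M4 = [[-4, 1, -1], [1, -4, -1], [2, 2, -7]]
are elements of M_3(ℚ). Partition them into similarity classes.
Characteristic polynomials: χ_{M1} = (x - 5)^3, χ_{M2} = (x - 5)^3, χ_{M3} = (x - 5)^3, χ_{M4} = (x + 5)^3.

{M1, M2}: invariant factors x - 5, (x - 5)^2.

{M3}: invariant factors x - 5, x - 5, x - 5.

{M4}: invariant factors x + 5, (x + 5)^2.

Matrices are similar if and only if their invariant-factor lists agree; the partition into similarity classes is {M1, M2}, {M3}, {M4}.

3 classes: {M1, M2}, {M3}, {M4}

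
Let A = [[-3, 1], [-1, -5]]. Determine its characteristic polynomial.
xI - A = [[x + 3, -1], [1, x + 5]].

Expanding det(xI - A) along the first row:
det(xI - A) = + (x + 3)·det([[x + 5]]) - (-1)·det([[1]]).

Evaluating gives χ_A(x) = x^2 + 8x + 16 = (x + 4)^2.

χ_A(x) = (x + 4)^2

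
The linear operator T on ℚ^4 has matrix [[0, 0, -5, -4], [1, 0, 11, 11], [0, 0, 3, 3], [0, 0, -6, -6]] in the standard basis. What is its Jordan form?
The characteristic polynomial is det(xI - A) = x^3(x + 3), so the eigenvalues are -3 (algebraic multiplicity 1), 0 (algebraic multiplicity 3).

For λ = -3: algebraic multiplicity 1 gives one 1×1 block.

For λ = 0: rank(A) = 3, rank(A^2) = 2, rank(A^3) = 1. The eigenspace has dimension 4 - 3 = 1, so there is 1 Jordan block; the rank sequence gives block sizes [3].

Assembling the blocks gives the Jordan form J above.

J = [[-3, 0, 0, 0], [0, 0, 1, 0], [0, 0, 0, 1], [0, 0, 0, 0]]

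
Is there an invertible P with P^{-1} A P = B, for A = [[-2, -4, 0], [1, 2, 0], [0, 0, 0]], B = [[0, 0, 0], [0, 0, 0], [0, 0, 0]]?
No.

Both have characteristic polynomial x^3, but the minimal polynomial of A is x^2 while the minimal polynomial of B is x. The minimal polynomial is a similarity invariant, so A and B are not similar.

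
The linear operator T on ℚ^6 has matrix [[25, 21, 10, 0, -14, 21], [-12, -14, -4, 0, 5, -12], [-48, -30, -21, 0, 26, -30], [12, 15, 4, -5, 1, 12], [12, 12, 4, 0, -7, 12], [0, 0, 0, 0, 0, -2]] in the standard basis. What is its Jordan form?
J = [[-5, 1, 0, 0, 0, 0], [0, -5, 0, 0, 0, 0], [0, 0, -5, 0, 0, 0], [0, 0, 0, -5, 0, 0], [0, 0, 0, 0, -2, 0], [0, 0, 0, 0, 0, -2]]

The characteristic polynomial is det(xI - A) = (x + 2)^2(x + 5)^4, so the eigenvalues are -5 (algebraic multiplicity 4), -2 (algebraic multiplicity 2).

For λ = -5: rank(A + 5I) = 3, rank((A + 5I)^2) = 2. The eigenspace has dimension 6 - 3 = 3, so there are 3 Jordan blocks; the rank sequence gives block sizes [2, 1, 1].

For λ = -2: rank(A + 2I) = 4. The eigenspace has dimension 6 - 4 = 2, so there are 2 Jordan blocks; the rank sequence gives block sizes [1, 1].

Assembling the blocks gives the Jordan form J above.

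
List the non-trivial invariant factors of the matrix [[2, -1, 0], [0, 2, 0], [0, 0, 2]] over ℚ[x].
The Jordan structure of A has elementary divisors (x - 2)^2, (x - 2). Arranging the block sizes at each eigenvalue in decreasing order and taking row products gives the invariant factors.

Invariant factors (smallest first, each dividing the next): x - 2, (x - 2)^2.

Check: the last factor (x - 2)^2 is the minimal polynomial, and the product (x - 2)^3 is the characteristic polynomial.

x - 2, (x - 2)^2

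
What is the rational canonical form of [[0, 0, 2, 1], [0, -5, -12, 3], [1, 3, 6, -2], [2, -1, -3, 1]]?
The invariant factors of A (the non-unit diagonal entries of the Smith normal form of xI - A over ℚ[x]) are (x - 1)^3(x + 1), each dividing the next. The characteristic polynomial is their product, (x - 1)^3(x + 1).

The rational canonical form is the block-diagonal matrix of companion matrices C(f_i):
R = [[0, 0, 0, 1], [1, 0, 0, -2], [0, 1, 0, 0], [0, 0, 1, 2]].

R = [[0, 0, 0, 1], [1, 0, 0, -2], [0, 1, 0, 0], [0, 0, 1, 2]]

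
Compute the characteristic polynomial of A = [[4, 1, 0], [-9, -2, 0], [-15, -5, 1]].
xI - A = [[x - 4, -1, 0], [9, x + 2, 0], [15, 5, x - 1]].

Expanding det(xI - A) along the first row:
det(xI - A) = + (x - 4)·det([[x + 2, 0], [5, x - 1]]) - (-1)·det([[9, 0], [15, x - 1]]) + (0)·det([[9, x + 2], [15, 5]]).

Evaluating gives χ_A(x) = x^3 - 3x^2 + 3x - 1 = (x - 1)^3.

χ_A(x) = (x - 1)^3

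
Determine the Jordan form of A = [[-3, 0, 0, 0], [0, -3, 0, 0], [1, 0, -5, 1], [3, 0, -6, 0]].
The characteristic polynomial is det(xI - A) = (x + 2)(x + 3)^3, so the eigenvalues are -3 (algebraic multiplicity 3), -2 (algebraic multiplicity 1).

For λ = -3: rank(A + 3I) = 1. The eigenspace has dimension 4 - 1 = 3, so there are 3 Jordan blocks; the rank sequence gives block sizes [1, 1, 1].

For λ = -2: algebraic multiplicity 1 gives one 1×1 block.

Assembling the blocks gives the Jordan form J above.

J = [[-3, 0, 0, 0], [0, -3, 0, 0], [0, 0, -3, 0], [0, 0, 0, -2]]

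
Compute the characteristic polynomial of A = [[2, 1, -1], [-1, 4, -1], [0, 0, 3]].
xI - A = [[x - 2, -1, 1], [1, x - 4, 1], [0, 0, x - 3]].

Expanding det(xI - A) along the first row:
det(xI - A) = + (x - 2)·det([[x - 4, 1], [0, x - 3]]) - (-1)·det([[1, 1], [0, x - 3]]) + (1)·det([[1, x - 4], [0, 0]]).

Evaluating gives χ_A(x) = x^3 - 9x^2 + 27x - 27 = (x - 3)^3.

χ_A(x) = (x - 3)^3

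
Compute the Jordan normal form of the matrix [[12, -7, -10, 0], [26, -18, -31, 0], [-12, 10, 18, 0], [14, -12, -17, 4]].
The characteristic polynomial is det(xI - A) = (x - 4)^4, so the eigenvalues are 4 (algebraic multiplicity 4).

For λ = 4: rank(A - 4I) = 2, rank((A - 4I)^2) = 1, rank((A - 4I)^3) = 0. The eigenspace has dimension 4 - 2 = 2, so there are 2 Jordan blocks; the rank sequence gives block sizes [3, 1].

Assembling the blocks gives the Jordan form J above.

J = [[4, 1, 0, 0], [0, 4, 1, 0], [0, 0, 4, 0], [0, 0, 0, 4]]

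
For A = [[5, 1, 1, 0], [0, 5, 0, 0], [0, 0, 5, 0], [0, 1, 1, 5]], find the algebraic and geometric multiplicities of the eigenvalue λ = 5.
The characteristic polynomial is (x - 5)^4, so the factor x - 5 appears with exponent 4: the algebraic multiplicity is 4.

rank(A - 5I) = 1, so the eigenspace has dimension 4 - 1 = 3: the geometric multiplicity is 3.

Since 3 < 4, A is not diagonalizable.

algebraic multiplicity 4, geometric multiplicity 3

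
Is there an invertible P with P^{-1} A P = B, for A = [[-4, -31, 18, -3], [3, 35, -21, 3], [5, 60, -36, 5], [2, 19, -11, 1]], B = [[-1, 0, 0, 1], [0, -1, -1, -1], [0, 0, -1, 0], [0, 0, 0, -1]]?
Yes.

Two matrices over a field are similar if and only if they have the same invariant factors.

Both A and B have characteristic polynomial (x + 1)^4 and minimal polynomial (x + 1)^2. Computing further, both have invariant factors (x + 1)^2, (x + 1)^2. Hence A and B are similar.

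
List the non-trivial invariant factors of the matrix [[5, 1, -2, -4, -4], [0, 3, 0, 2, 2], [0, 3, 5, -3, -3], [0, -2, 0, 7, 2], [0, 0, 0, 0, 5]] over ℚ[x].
The Jordan structure of A has elementary divisors (x - 5)^2, (x - 5)^2, (x - 5). Arranging the block sizes at each eigenvalue in decreasing order and taking row products gives the invariant factors.

Invariant factors (smallest first, each dividing the next): x - 5, (x - 5)^2, (x - 5)^2.

Check: the last factor (x - 5)^2 is the minimal polynomial, and the product (x - 5)^5 is the characteristic polynomial.

x - 5, (x - 5)^2, (x - 5)^2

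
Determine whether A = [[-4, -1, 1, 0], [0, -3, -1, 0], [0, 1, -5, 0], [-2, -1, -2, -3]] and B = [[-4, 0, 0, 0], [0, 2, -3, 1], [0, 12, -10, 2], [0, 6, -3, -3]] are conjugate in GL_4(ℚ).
No.

Both have characteristic polynomial (x + 3)(x + 4)^3, but the minimal polynomial of A is (x + 3)(x + 4)^2 while the minimal polynomial of B is (x + 3)(x + 4). The minimal polynomial is a similarity invariant, so A and B are not similar.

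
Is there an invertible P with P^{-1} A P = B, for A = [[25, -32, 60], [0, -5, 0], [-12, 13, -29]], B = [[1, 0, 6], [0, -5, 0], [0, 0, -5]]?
No.

Both have characteristic polynomial (x - 1)(x + 5)^2, but the minimal polynomial of A is (x - 1)(x + 5)^2 while the minimal polynomial of B is (x - 1)(x + 5). The minimal polynomial is a similarity invariant, so A and B are not similar.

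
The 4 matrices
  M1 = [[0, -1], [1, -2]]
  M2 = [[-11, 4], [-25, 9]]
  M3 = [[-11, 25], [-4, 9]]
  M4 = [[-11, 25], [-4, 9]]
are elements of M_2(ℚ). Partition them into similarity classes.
Characteristic polynomials: χ_{M1} = (x + 1)^2, χ_{M2} = (x + 1)^2, χ_{M3} = (x + 1)^2, χ_{M4} = (x + 1)^2.

{M1, M2, M3, M4}: invariant factors (x + 1)^2.

Matrices are similar if and only if their invariant-factor lists agree; the partition into similarity classes is {M1, M2, M3, M4}.

1 class: {M1, M2, M3, M4}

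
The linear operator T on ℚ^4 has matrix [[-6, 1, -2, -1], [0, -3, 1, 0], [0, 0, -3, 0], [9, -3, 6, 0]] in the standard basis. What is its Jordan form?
The characteristic polynomial is det(xI - A) = (x + 3)^4, so the eigenvalues are -3 (algebraic multiplicity 4).

For λ = -3: rank(A + 3I) = 2, rank((A + 3I)^2) = 1, rank((A + 3I)^3) = 0. The eigenspace has dimension 4 - 2 = 2, so there are 2 Jordan blocks; the rank sequence gives block sizes [3, 1].

Assembling the blocks gives the Jordan form J above.

J = [[-3, 1, 0, 0], [0, -3, 1, 0], [0, 0, -3, 0], [0, 0, 0, -3]]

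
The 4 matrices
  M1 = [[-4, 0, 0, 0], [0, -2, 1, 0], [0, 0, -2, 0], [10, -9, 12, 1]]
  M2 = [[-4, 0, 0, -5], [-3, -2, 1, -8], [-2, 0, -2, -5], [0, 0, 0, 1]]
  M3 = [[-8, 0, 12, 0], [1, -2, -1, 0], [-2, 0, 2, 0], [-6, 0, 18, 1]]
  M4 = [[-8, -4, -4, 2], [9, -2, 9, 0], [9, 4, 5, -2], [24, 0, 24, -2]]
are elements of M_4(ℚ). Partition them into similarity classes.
Characteristic polynomials: χ_{M1} = (x - 1)(x + 2)^2(x + 4), χ_{M2} = (x - 1)(x + 2)^2(x + 4), χ_{M3} = (x - 1)(x + 2)^2(x + 4), χ_{M4} = (x - 1)(x + 2)^2(x + 4).

{M1, M2, M3}: invariant factors (x - 1)(x + 2)^2(x + 4).

{M4}: invariant factors x + 2, (x - 1)(x + 2)(x + 4).

Matrices are similar if and only if their invariant-factor lists agree; the partition into similarity classes is {M1, M2, M3}, {M4}.

2 classes: {M1, M2, M3}, {M4}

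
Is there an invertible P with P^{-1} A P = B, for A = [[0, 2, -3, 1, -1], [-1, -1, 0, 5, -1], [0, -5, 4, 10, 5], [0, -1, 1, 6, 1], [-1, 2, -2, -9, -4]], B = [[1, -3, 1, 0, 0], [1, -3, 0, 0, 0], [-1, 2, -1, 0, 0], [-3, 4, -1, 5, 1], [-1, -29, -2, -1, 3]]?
Two matrices over a field are similar if and only if they have the same invariant factors.

Both A and B have characteristic polynomial (x - 4)^2(x + 1)^3 and minimal polynomial (x - 4)^2(x + 1)^3. Computing further, both have invariant factors (x - 4)^2(x + 1)^3. Hence A and B are similar.

Yes.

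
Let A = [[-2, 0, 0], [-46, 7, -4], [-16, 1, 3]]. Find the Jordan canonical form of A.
The characteristic polynomial is det(xI - A) = (x - 5)^2(x + 2), so the eigenvalues are -2 (algebraic multiplicity 1), 5 (algebraic multiplicity 2).

For λ = -2: algebraic multiplicity 1 gives one 1×1 block.

For λ = 5: rank(A - 5I) = 2, rank((A - 5I)^2) = 1. The eigenspace has dimension 3 - 2 = 1, so there is 1 Jordan block; the rank sequence gives block sizes [2].

Assembling the blocks gives the Jordan form J above.

J = [[-2, 0, 0], [0, 5, 1], [0, 0, 5]]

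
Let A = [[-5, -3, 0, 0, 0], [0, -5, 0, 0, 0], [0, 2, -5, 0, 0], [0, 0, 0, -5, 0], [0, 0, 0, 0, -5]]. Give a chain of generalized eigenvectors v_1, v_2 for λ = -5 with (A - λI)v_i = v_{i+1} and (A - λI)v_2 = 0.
We seek v_1 ∈ ker((A + 5I)^2) \ ker(A + 5I), then set v_{i+1} = (A + 5I) v_i.

One such chain is v_1 = [[0, 1, 0, -2, 1]]^T, v_2 = [[-3, 0, 2, 0, 0]]^T. Check: (A + 5I) v_2 = [[0, 0, 0, 0, 0]]^T = 0.

v_1 = [[0, 1, 0, -2, 1]]^T, v_2 = [[-3, 0, 2, 0, 0]]^T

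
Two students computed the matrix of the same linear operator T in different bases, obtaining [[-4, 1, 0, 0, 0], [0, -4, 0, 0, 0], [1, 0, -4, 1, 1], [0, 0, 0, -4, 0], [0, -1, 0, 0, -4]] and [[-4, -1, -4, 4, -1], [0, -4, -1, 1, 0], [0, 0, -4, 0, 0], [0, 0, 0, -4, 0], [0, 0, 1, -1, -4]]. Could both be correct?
Two matrices over a field are similar if and only if they have the same invariant factors.

Both A and B have characteristic polynomial (x + 4)^5 and minimal polynomial (x + 4)^2. Computing further, both have invariant factors x + 4, (x + 4)^2, (x + 4)^2. Hence A and B are similar.

Yes.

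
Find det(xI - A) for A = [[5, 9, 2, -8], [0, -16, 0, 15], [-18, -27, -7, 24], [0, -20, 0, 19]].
χ_A(x) = (x - 4)(x + 1)^3

xI - A = [[x - 5, -9, -2, 8], [0, x + 16, 0, -15], [18, 27, x + 7, -24], [0, 20, 0, x - 19]].

Expanding det(xI - A) along the first row:
det(xI - A) = + (x - 5)·det([[x + 16, 0, -15], [27, x + 7, -24], [20, 0, x - 19]]) - (-9)·det([[0, 0, -15], [18, x + 7, -24], [0, 0, x - 19]]) + (-2)·det([[0, x + 16, -15], [18, 27, -24], [0, 20, x - 19]]) - (8)·det([[0, x + 16, 0], [18, 27, x + 7], [0, 20, 0]]).

Evaluating gives χ_A(x) = x^4 - x^3 - 9x^2 - 11x - 4 = (x - 4)(x + 1)^3.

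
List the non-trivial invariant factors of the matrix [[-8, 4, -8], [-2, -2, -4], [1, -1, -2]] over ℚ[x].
The Jordan structure of A has elementary divisors (x + 4)^2, (x + 4). Arranging the block sizes at each eigenvalue in decreasing order and taking row products gives the invariant factors.

Invariant factors (smallest first, each dividing the next): x + 4, (x + 4)^2.

Check: the last factor (x + 4)^2 is the minimal polynomial, and the product (x + 4)^3 is the characteristic polynomial.

x + 4, (x + 4)^2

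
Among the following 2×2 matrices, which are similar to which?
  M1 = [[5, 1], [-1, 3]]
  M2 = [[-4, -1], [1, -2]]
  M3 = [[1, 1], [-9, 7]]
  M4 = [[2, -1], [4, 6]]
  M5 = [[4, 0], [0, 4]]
3 classes: {M1, M3, M4}, {M2}, {M5}

Characteristic polynomials: χ_{M1} = (x - 4)^2, χ_{M2} = (x + 3)^2, χ_{M3} = (x - 4)^2, χ_{M4} = (x - 4)^2, χ_{M5} = (x - 4)^2.

{M1, M3, M4}: invariant factors (x - 4)^2.

{M2}: invariant factors (x + 3)^2.

{M5}: invariant factors x - 4, x - 4.

Matrices are similar if and only if their invariant-factor lists agree; the partition into similarity classes is {M1, M3, M4}, {M2}, {M5}.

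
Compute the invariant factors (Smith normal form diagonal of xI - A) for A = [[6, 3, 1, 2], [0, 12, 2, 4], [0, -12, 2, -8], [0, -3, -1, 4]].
The Jordan structure of A has elementary divisors (x - 6)^2, (x - 6), (x - 6). Arranging the block sizes at each eigenvalue in decreasing order and taking row products gives the invariant factors.

Invariant factors (smallest first, each dividing the next): x - 6, x - 6, (x - 6)^2.

Check: the last factor (x - 6)^2 is the minimal polynomial, and the product (x - 6)^4 is the characteristic polynomial.

x - 6, x - 6, (x - 6)^2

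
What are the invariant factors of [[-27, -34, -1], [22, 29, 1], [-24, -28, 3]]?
(x - 5)^2(x + 5)

The Jordan structure of A has elementary divisors (x + 5), (x - 5)^2. Arranging the block sizes at each eigenvalue in decreasing order and taking row products gives the invariant factors.

Invariant factors (smallest first, each dividing the next): (x - 5)^2(x + 5).

Check: the last factor (x - 5)^2(x + 5) is the minimal polynomial, and the product (x - 5)^2(x + 5) is the characteristic polynomial.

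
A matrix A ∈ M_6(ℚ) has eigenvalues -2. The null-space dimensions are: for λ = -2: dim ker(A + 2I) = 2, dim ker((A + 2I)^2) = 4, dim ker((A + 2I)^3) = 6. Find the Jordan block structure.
Jordan blocks: (-2, 3), (-2, 3)

λ = -2: successive nullity increments [2, 2, 2] count blocks of size ≥ k; block sizes are [3, 3].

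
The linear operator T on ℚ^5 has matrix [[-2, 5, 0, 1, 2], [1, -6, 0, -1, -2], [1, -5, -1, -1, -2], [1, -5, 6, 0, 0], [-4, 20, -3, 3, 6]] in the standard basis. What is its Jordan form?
The characteristic polynomial is det(xI - A) = x^2(x + 1)^3, so the eigenvalues are -1 (algebraic multiplicity 3), 0 (algebraic multiplicity 2).

For λ = -1: rank(A + I) = 2. The eigenspace has dimension 5 - 2 = 3, so there are 3 Jordan blocks; the rank sequence gives block sizes [1, 1, 1].

For λ = 0: rank(A) = 3. The eigenspace has dimension 5 - 3 = 2, so there are 2 Jordan blocks; the rank sequence gives block sizes [1, 1].

Assembling the blocks gives the Jordan form J above.

J = [[-1, 0, 0, 0, 0], [0, -1, 0, 0, 0], [0, 0, -1, 0, 0], [0, 0, 0, 0, 0], [0, 0, 0, 0, 0]]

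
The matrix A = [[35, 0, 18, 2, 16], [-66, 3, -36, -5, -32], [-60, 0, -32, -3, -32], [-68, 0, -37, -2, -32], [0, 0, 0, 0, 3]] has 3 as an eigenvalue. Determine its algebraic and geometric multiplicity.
algebraic multiplicity 4, geometric multiplicity 2

The characteristic polynomial is (x - 3)^4(x + 5), so the factor x - 3 appears with exponent 4: the algebraic multiplicity is 4.

rank(A - 3I) = 3, so the eigenspace has dimension 5 - 3 = 2: the geometric multiplicity is 2.

Since 2 < 4, A is not diagonalizable.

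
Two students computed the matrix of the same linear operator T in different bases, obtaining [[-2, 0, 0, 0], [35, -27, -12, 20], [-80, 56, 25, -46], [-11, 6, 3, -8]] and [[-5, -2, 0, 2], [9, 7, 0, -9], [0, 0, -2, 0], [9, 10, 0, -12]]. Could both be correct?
No.

Both have characteristic polynomial (x + 2)^2(x + 3)(x + 5), but the minimal polynomial of A is (x + 2)^2(x + 3)(x + 5) while the minimal polynomial of B is (x + 2)(x + 3)(x + 5). The minimal polynomial is a similarity invariant, so A and B are not similar.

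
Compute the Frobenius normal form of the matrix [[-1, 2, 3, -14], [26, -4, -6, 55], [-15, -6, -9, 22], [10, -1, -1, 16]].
R = [[0, 0, 0, -6], [1, 0, 0, -8], [0, 1, 0, 1], [0, 0, 1, 2]]

The invariant factors of A (the non-unit diagonal entries of the Smith normal form of xI - A over ℚ[x]) are (x + 1)^2(x^2 - 4x + 6), each dividing the next. The characteristic polynomial is their product, (x + 1)^2(x^2 - 4x + 6).

The rational canonical form is the block-diagonal matrix of companion matrices C(f_i):
R = [[0, 0, 0, -6], [1, 0, 0, -8], [0, 1, 0, 1], [0, 0, 1, 2]].

Note the characteristic polynomial does not split into linear factors over ℚ, so A has no Jordan form over ℚ; the rational canonical form exists over any field.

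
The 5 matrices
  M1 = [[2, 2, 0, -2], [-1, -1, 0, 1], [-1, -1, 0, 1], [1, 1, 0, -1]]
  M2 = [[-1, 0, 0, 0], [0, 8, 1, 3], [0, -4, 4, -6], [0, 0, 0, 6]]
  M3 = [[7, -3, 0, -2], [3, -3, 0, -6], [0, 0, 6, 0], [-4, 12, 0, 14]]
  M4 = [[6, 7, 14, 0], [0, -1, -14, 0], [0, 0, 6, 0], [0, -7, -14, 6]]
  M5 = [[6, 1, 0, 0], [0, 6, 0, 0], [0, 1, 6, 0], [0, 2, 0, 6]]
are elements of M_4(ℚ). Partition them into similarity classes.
Characteristic polynomials: χ_{M1} = x^4, χ_{M2} = (x - 6)^3(x + 1), χ_{M3} = (x - 6)^4, χ_{M4} = (x - 6)^3(x + 1), χ_{M5} = (x - 6)^4.

{M1}: invariant factors x, x, x^2.

{M2}: invariant factors x - 6, (x - 6)^2(x + 1).

{M3, M5}: invariant factors x - 6, x - 6, (x - 6)^2.

{M4}: invariant factors x - 6, x - 6, (x - 6)(x + 1).

Matrices are similar if and only if their invariant-factor lists agree; the partition into similarity classes is {M1}, {M2}, {M3, M5}, {M4}.

4 classes: {M1}, {M2}, {M3, M5}, {M4}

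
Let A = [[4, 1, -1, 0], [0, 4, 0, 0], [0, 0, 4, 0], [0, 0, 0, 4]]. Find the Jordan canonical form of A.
The characteristic polynomial is det(xI - A) = (x - 4)^4, so the eigenvalues are 4 (algebraic multiplicity 4).

For λ = 4: rank(A - 4I) = 1, rank((A - 4I)^2) = 0. The eigenspace has dimension 4 - 1 = 3, so there are 3 Jordan blocks; the rank sequence gives block sizes [2, 1, 1].

Assembling the blocks gives the Jordan form J above.

J = [[4, 1, 0, 0], [0, 4, 0, 0], [0, 0, 4, 0], [0, 0, 0, 4]]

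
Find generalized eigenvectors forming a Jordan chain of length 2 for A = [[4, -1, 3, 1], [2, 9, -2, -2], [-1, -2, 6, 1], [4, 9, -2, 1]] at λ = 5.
v_1 = [[-1, 1, 0, 1]]^T, v_2 = [[1, 0, 0, 1]]^T

We seek v_1 ∈ ker((A - 5I)^2) \ ker(A - 5I), then set v_{i+1} = (A - 5I) v_i.

One such chain is v_1 = [[-1, 1, 0, 1]]^T, v_2 = [[1, 0, 0, 1]]^T. Check: (A - 5I) v_2 = [[0, 0, 0, 0]]^T = 0.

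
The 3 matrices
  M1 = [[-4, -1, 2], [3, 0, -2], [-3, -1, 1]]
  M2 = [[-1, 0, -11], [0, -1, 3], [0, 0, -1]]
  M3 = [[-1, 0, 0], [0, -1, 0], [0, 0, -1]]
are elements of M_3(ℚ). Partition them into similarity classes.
Characteristic polynomials: χ_{M1} = (x + 1)^3, χ_{M2} = (x + 1)^3, χ_{M3} = (x + 1)^3.

{M1, M2}: invariant factors x + 1, (x + 1)^2.

{M3}: invariant factors x + 1, x + 1, x + 1.

Matrices are similar if and only if their invariant-factor lists agree; the partition into similarity classes is {M1, M2}, {M3}.

2 classes: {M1, M2}, {M3}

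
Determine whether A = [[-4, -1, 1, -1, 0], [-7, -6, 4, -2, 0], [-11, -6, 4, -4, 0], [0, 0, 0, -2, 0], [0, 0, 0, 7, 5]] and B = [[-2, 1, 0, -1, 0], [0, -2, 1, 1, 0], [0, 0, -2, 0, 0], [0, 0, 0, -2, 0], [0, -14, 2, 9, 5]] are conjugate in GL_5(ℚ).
Two matrices over a field are similar if and only if they have the same invariant factors.

Both A and B have characteristic polynomial (x - 5)(x + 2)^4 and minimal polynomial (x - 5)(x + 2)^3. Computing further, both have invariant factors x + 2, (x - 5)(x + 2)^3. Hence A and B are similar.

Yes.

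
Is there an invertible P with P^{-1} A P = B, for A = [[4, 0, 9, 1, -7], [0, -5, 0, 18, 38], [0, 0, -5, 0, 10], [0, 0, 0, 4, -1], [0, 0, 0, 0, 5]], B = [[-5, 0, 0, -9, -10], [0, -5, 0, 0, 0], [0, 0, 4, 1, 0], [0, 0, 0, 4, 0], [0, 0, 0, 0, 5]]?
Two matrices over a field are similar if and only if they have the same invariant factors.

Both A and B have characteristic polynomial (x - 5)(x - 4)^2(x + 5)^2 and minimal polynomial (x - 5)(x - 4)^2(x + 5). Computing further, both have invariant factors x + 5, (x - 5)(x - 4)^2(x + 5). Hence A and B are similar.

Yes.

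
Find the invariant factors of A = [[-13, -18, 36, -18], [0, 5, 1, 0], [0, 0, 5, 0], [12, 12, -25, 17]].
The Jordan structure of A has elementary divisors (x + 1), (x - 5)^2, (x - 5). Arranging the block sizes at each eigenvalue in decreasing order and taking row products gives the invariant factors.

Invariant factors (smallest first, each dividing the next): x - 5, (x - 5)^2(x + 1).

Check: the last factor (x - 5)^2(x + 1) is the minimal polynomial, and the product (x - 5)^3(x + 1) is the characteristic polynomial.

x - 5, (x - 5)^2(x + 1)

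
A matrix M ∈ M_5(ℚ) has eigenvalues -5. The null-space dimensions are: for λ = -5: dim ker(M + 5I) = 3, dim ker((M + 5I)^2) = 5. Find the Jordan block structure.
λ = -5: successive nullity increments [3, 2] count blocks of size ≥ k; block sizes are [2, 2, 1].

Jordan blocks: (-5, 2), (-5, 2), (-5, 1)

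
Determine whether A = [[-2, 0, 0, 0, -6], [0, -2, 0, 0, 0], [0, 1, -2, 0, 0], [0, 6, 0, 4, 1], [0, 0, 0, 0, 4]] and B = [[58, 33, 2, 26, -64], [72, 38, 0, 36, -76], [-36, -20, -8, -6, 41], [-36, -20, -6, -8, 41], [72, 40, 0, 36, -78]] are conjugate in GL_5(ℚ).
Two matrices over a field are similar if and only if they have the same invariant factors.

Both A and B have characteristic polynomial (x - 4)^2(x + 2)^3 and minimal polynomial (x - 4)^2(x + 2)^2. Computing further, both have invariant factors x + 2, (x - 4)^2(x + 2)^2. Hence A and B are similar.

Yes.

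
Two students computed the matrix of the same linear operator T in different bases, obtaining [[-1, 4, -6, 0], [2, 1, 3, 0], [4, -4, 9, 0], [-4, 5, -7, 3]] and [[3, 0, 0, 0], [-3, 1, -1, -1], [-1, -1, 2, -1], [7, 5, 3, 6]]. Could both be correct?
Yes.

Two matrices over a field are similar if and only if they have the same invariant factors.

Both A and B have characteristic polynomial (x - 3)^4 and minimal polynomial (x - 3)^3. Computing further, both have invariant factors x - 3, (x - 3)^3. Hence A and B are similar.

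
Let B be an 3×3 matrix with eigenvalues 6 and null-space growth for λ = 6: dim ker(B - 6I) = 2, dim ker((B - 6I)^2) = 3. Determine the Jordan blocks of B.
Jordan blocks: (6, 2), (6, 1)

λ = 6: successive nullity increments [2, 1] count blocks of size ≥ k; block sizes are [2, 1].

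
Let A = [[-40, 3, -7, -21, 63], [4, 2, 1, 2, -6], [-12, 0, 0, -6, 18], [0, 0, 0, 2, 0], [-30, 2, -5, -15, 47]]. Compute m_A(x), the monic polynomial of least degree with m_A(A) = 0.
m_A(x) = (x - 3)(x - 2)^3

The characteristic polynomial factors as (x - 3)(x - 2)^4. The minimal polynomial is ∏(x - λ)^{k_λ} where k_λ is the size of the largest Jordan block at λ.

For λ = 2: rank(A - 2I) = 3, and the largest Jordan block has size 3 (the smallest k with rank((A - 2I)^k) = rank((A - 2I)^(k+1))).
For λ = 3: rank(A - 3I) = 4, and the largest Jordan block has size 1 (the smallest k with rank((A - 3I)^k) = rank((A - 3I)^(k+1))).

So m_A(x) = (x - 3)(x - 2)^3.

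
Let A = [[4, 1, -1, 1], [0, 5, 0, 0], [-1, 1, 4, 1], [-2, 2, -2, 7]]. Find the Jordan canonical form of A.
The characteristic polynomial is det(xI - A) = (x - 5)^4, so the eigenvalues are 5 (algebraic multiplicity 4).

For λ = 5: rank(A - 5I) = 1, rank((A - 5I)^2) = 0. The eigenspace has dimension 4 - 1 = 3, so there are 3 Jordan blocks; the rank sequence gives block sizes [2, 1, 1].

Assembling the blocks gives the Jordan form J above.

J = [[5, 1, 0, 0], [0, 5, 0, 0], [0, 0, 5, 0], [0, 0, 0, 5]]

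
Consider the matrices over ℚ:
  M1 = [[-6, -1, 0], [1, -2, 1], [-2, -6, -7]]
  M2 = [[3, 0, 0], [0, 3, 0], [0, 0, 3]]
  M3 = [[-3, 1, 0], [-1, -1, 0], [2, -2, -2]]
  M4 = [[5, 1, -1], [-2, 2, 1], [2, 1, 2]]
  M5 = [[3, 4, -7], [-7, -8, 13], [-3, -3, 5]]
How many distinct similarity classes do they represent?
5 classes: {M1}, {M2}, {M3}, {M4}, {M5}

Characteristic polynomials: χ_{M1} = (x + 5)^3, χ_{M2} = (x - 3)^3, χ_{M3} = (x + 2)^3, χ_{M4} = (x - 3)^3, χ_{M5} = (x - 2)(x + 1)^2.

{M1}: invariant factors (x + 5)^3.

{M2}: invariant factors x - 3, x - 3, x - 3.

{M3}: invariant factors x + 2, (x + 2)^2.

{M4}: invariant factors x - 3, (x - 3)^2.

{M5}: invariant factors (x - 2)(x + 1)^2.

Matrices are similar if and only if their invariant-factor lists agree; the partition into similarity classes is {M1}, {M2}, {M3}, {M4}, {M5}.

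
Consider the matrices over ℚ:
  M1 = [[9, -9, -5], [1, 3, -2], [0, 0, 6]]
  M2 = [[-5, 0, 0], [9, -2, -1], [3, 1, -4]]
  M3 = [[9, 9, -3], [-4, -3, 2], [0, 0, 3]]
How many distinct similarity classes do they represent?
Characteristic polynomials: χ_{M1} = (x - 6)^3, χ_{M2} = (x + 3)^2(x + 5), χ_{M3} = (x - 3)^3.

{M1}: invariant factors (x - 6)^3.

{M2}: invariant factors (x + 3)^2(x + 5).

{M3}: invariant factors x - 3, (x - 3)^2.

Matrices are similar if and only if their invariant-factor lists agree; the partition into similarity classes is {M1}, {M2}, {M3}.

3 classes: {M1}, {M2}, {M3}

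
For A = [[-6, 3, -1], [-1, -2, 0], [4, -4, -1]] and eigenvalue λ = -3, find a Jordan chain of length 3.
v_1 = [[-1, -1, 1]]^T, v_2 = [[-1, 0, 2]]^T, v_3 = [[1, 1, 0]]^T

We seek v_1 ∈ ker((A + 3I)^3) \ ker((A + 3I)^2), then set v_{i+1} = (A + 3I) v_i.

One such chain is v_1 = [[-1, -1, 1]]^T, v_2 = [[-1, 0, 2]]^T, v_3 = [[1, 1, 0]]^T. Check: (A + 3I) v_3 = [[0, 0, 0]]^T = 0.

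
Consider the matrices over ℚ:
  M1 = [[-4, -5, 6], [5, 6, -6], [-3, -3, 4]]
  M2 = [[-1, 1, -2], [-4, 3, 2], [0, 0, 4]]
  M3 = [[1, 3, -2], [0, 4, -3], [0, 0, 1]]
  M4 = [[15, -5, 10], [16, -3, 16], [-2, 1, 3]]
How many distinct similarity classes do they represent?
Characteristic polynomials: χ_{M1} = (x - 4)(x - 1)^2, χ_{M2} = (x - 4)(x - 1)^2, χ_{M3} = (x - 4)(x - 1)^2, χ_{M4} = (x - 5)^3.

{M1, M2, M3}: invariant factors (x - 4)(x - 1)^2.

{M4}: invariant factors x - 5, (x - 5)^2.

Matrices are similar if and only if their invariant-factor lists agree; the partition into similarity classes is {M1, M2, M3}, {M4}.

2 classes: {M1, M2, M3}, {M4}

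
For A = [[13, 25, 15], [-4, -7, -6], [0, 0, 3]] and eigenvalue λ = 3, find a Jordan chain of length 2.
We seek v_1 ∈ ker((A - 3I)^2) \ ker(A - 3I), then set v_{i+1} = (A - 3I) v_i.

One such chain is v_1 = [[-2, 1, 0]]^T, v_2 = [[5, -2, 0]]^T. Check: (A - 3I) v_2 = [[0, 0, 0]]^T = 0.

v_1 = [[-2, 1, 0]]^T, v_2 = [[5, -2, 0]]^T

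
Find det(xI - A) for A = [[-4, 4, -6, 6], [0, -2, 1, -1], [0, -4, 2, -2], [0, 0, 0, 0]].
χ_A(x) = x^3(x + 4)

xI - A = [[x + 4, -4, 6, -6], [0, x + 2, -1, 1], [0, 4, x - 2, 2], [0, 0, 0, x]].

Expanding det(xI - A) along the first row:
det(xI - A) = + (x + 4)·det([[x + 2, -1, 1], [4, x - 2, 2], [0, 0, x]]) - (-4)·det([[0, -1, 1], [0, x - 2, 2], [0, 0, x]]) + (6)·det([[0, x + 2, 1], [0, 4, 2], [0, 0, x]]) - (-6)·det([[0, x + 2, -1], [0, 4, x - 2], [0, 0, 0]]).

Evaluating gives χ_A(x) = x^4 + 4x^3 = x^3(x + 4).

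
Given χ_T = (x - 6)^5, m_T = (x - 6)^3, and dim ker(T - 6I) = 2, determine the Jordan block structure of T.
λ = 6: algebraic multiplicity 5 (exponent in χ_T), largest block size 3 (exponent in m_T), 2 blocks (geometric multiplicity). These force block sizes [3, 2].

Jordan blocks: (6, 3), (6, 2)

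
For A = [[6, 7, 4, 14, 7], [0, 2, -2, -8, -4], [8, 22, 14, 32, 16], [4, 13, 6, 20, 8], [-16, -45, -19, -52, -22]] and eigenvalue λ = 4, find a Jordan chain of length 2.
We seek v_1 ∈ ker((A - 4I)^2) \ ker(A - 4I), then set v_{i+1} = (A - 4I) v_i.

One such chain is v_1 = [[1, -1, 3, 1, -3]]^T, v_2 = [[0, 0, 0, 1, -2]]^T. Check: (A - 4I) v_2 = [[0, 0, 0, 0, 0]]^T = 0.

v_1 = [[1, -1, 3, 1, -3]]^T, v_2 = [[0, 0, 0, 1, -2]]^T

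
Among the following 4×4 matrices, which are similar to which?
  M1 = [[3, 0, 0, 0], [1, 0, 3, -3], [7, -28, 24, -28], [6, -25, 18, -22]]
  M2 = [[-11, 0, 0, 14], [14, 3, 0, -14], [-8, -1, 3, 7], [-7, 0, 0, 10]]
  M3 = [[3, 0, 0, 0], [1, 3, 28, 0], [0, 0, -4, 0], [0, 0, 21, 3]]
1 class: {M1, M2, M3}

Characteristic polynomials: χ_{M1} = (x - 3)^3(x + 4), χ_{M2} = (x - 3)^3(x + 4), χ_{M3} = (x - 3)^3(x + 4).

{M1, M2, M3}: invariant factors x - 3, (x - 3)^2(x + 4).

Matrices are similar if and only if their invariant-factor lists agree; the partition into similarity classes is {M1, M2, M3}.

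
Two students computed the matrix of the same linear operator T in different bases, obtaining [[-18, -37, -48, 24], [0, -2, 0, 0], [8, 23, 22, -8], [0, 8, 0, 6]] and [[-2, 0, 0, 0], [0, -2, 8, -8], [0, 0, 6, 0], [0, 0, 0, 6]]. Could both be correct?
No.

Both have characteristic polynomial (x - 6)^2(x + 2)^2, but the minimal polynomial of A is (x - 6)(x + 2)^2 while the minimal polynomial of B is (x - 6)(x + 2). The minimal polynomial is a similarity invariant, so A and B are not similar.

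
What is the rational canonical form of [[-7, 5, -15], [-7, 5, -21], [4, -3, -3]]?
R = [[0, 0, 6], [1, 0, -3], [0, 1, -5]]

The invariant factors of A (the non-unit diagonal entries of the Smith normal form of xI - A over ℚ[x]) are (x + 2)(x^2 + 3x - 3), each dividing the next. The characteristic polynomial is their product, (x + 2)(x^2 + 3x - 3).

The rational canonical form is the block-diagonal matrix of companion matrices C(f_i):
R = [[0, 0, 6], [1, 0, -3], [0, 1, -5]].

Note the characteristic polynomial does not split into linear factors over ℚ, so A has no Jordan form over ℚ; the rational canonical form exists over any field.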